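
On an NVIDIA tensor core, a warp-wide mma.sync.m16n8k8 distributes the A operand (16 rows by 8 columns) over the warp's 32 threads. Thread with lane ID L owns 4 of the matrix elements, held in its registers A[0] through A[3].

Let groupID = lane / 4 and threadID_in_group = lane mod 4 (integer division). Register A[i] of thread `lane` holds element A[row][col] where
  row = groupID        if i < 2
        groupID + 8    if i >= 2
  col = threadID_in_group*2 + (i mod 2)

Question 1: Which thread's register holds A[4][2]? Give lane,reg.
r=4->g=4,rb=0  c=2->t=1,b0=0
L=4*4+1=17  i=0*2+0=0

17,0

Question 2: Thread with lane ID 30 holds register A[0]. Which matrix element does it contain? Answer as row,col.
7,4

lane 30→30/4=7, 30 mod 4=2
i=0  r:7+0→7  c:2·2+0→4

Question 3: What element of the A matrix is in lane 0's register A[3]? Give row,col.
8,1

0: g=0,t=0
[3] (0+8,0*2+1) = (8,1)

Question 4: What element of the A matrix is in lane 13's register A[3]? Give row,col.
11,3

L=13⇒gr=13>>2=3, th=13&3=1
[3]⇒row 3+8=11  col 1·2+1=3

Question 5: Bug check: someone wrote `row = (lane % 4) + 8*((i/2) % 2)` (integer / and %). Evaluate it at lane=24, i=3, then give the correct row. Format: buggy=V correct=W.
buggy=8 correct=14

`(lane % 4) + 8*((i/2) % 2)`[24,3]=>8
24: grp=6,tig=0
[3] (6+8,0*2+1) = (14,1)
row: 8 vs 14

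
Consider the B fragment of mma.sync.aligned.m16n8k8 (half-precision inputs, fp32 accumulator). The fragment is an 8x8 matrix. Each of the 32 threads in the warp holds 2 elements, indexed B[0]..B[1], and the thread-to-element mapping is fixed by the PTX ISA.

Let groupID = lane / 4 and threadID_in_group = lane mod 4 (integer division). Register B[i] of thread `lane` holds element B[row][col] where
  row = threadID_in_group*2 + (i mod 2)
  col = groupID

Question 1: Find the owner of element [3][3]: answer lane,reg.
c: 3->gid=3  r: 3->tid=1,i&1=1
L=3*4+1=13  i=1=1

13,1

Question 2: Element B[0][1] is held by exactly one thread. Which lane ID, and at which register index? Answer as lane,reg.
4,0

c: 1->gid=1  r: 0->tid=0,i&1=0
L=1*4+0=4  i=0=0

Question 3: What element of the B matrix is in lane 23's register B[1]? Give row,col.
7,5

L=23⇒gr=23>>2=5, th=23&3=3
[1]⇒row 3·2+1=7  col gr=5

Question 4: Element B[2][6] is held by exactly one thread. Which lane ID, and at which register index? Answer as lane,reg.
c:6=>grp=6  r:2=>tig=1,lo=0
L=6*4+1=25  i=0=0

25,0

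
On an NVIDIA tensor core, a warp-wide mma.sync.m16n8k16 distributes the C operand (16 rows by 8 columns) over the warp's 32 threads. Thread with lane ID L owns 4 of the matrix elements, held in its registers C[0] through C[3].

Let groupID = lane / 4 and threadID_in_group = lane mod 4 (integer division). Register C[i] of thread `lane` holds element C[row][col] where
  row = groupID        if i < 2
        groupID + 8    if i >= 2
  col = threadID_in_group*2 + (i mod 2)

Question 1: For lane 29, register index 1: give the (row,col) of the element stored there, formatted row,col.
29: gr=7,th=1
[1] (7+0,1*2+1) = (7,3)

7,3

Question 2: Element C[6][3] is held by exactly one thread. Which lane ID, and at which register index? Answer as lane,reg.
r=6⇒gr=6,Rb=0  c=3⇒th=1,odd=1
L=6*4+1=25  i=0*2+1=1

25,1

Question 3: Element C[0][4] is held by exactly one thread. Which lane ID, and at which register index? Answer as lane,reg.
2,0

r=0→G=0,rhi=0  c=4→T=2,p=0
L=0*4+2=2  i=0*2+0=0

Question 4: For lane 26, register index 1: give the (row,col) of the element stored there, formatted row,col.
26: gr=6,th=2
[1] (6+0,2*2+1) = (6,5)

6,5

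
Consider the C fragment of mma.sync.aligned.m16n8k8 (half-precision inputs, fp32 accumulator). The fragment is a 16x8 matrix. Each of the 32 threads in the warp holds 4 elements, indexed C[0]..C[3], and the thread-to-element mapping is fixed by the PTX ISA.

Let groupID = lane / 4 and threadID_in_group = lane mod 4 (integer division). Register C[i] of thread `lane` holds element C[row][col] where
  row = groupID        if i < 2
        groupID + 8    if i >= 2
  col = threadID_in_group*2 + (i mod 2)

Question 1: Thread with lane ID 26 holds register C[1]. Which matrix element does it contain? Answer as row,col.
6,5

L=26=>grp=26>>2=6, tig=26&3=2
[1]=>row 6+0=6  col 2·2+1=5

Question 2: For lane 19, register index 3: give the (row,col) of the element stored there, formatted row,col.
lane 19⇒19/4=4, 19 mod 4=3
i=3  r:4+8⇒12  c:2·3+1⇒7

12,7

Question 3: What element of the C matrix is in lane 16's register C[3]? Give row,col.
12,1

lane 16: G=4 (16/4), T=0 (16%4)
i=3: r=4+8=12, c=0*2+1=1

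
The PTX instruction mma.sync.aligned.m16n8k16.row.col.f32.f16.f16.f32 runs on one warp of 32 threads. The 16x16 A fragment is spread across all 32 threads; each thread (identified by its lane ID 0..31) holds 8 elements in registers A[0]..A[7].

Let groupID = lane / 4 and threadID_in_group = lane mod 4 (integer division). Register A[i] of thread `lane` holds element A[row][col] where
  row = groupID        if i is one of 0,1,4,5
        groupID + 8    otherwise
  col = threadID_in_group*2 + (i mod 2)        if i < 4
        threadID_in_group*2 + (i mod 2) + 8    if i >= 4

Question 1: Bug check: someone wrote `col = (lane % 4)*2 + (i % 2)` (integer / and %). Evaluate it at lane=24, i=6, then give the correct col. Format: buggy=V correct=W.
buggy=0 correct=8

`(lane % 4)*2 + (i % 2)`[24,6]=>0
24: grp=6,tig=0
[6] (6+8,0*2+0+8) = (14,8)
col: 0 vs 8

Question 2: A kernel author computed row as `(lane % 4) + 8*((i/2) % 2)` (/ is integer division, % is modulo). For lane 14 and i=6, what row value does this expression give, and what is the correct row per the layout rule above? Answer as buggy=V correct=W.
buggy=10 correct=11

`(lane % 4) + 8*((i/2) % 2)`[14,6]→10
lane 14→14/4=3, 14 mod 4=2
i=6  r:3+8→11  c:2·2+0+8→12
row: 10 vs 11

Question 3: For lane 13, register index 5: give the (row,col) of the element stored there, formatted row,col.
3,11

lane 13->13/4=3, 13 mod 4=1
i=5  r:3+0->3  c:2·1+1+8->11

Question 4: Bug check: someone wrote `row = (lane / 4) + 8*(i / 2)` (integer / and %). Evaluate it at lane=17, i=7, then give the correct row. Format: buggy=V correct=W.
`(lane / 4) + 8*(i / 2)`[17,7]⇒28
lane 17⇒17/4=4, 17 mod 4=1
i=7  r:4+8⇒12  c:2·1+1+8⇒11
row: 28 vs 12

buggy=28 correct=12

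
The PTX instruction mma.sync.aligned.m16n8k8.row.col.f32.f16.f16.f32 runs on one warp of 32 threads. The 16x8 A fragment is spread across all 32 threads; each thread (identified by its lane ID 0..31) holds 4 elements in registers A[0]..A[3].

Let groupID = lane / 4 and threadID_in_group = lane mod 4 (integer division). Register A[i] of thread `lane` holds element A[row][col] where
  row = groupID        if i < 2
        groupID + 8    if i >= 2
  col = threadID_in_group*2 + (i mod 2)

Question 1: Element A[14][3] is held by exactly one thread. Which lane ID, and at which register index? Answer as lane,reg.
r=14->g=6,rb=1  c=3->t=1,b0=1
L=6*4+1=25  i=1*2+1=3

25,3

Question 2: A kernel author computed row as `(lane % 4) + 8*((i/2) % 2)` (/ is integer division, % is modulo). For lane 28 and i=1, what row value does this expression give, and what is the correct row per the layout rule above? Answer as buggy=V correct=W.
buggy=0 correct=7

`(lane % 4) + 8*((i/2) % 2)`[28,1]→0
28: G=7,T=0
[1] (7+0,0*2+1) = (7,1)
row: 0 vs 7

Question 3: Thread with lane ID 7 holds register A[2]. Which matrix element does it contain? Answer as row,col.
9,6

L=7→G=7>>2=1, T=7&3=3
[2]→row 1+8=9  col 3·2+0=6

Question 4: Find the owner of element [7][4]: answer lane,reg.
r=7→G=7,rhi=0  c=4→T=2,p=0
L=7*4+2=30  i=0*2+0=0

30,0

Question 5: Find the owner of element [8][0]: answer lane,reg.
0,2

r=8→G=0,rhi=1  c=0→T=0,p=0
L=0*4+0=0  i=1*2+0=2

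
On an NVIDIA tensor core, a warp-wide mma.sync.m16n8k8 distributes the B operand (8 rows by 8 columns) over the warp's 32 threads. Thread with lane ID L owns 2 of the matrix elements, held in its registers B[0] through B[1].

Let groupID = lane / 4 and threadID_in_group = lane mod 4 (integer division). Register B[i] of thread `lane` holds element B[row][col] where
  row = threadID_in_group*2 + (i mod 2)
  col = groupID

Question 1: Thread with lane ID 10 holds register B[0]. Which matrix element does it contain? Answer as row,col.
4,2

lane 10=>10/4=2, 10 mod 4=2
i=0  r:2·2+0=>4  c:2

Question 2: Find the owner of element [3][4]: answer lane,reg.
17,1

c: 4->gid=4  r: 3->tid=1,i&1=1
L=4*4+1=17  i=1=1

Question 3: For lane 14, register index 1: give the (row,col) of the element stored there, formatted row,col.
lane 14→14/4=3, 14 mod 4=2
i=1  r:2·2+1→5  c:3

5,3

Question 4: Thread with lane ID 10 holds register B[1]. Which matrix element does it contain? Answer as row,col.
lane 10: grp=2 (10/4), tig=2 (10%4)
i=1: r=2*2+1=5, c=grp=2

5,2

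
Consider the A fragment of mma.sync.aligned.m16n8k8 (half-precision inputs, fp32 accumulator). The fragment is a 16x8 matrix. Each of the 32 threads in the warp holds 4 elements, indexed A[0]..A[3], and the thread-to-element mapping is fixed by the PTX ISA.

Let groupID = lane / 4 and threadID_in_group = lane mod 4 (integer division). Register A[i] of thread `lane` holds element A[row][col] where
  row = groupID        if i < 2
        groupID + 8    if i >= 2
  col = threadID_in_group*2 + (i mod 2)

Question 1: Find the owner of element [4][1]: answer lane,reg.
r: 4->gid=4,r8=0  c: 1->tid=0,i&1=1
L=4*4+0=16  i=0*2+1=1

16,1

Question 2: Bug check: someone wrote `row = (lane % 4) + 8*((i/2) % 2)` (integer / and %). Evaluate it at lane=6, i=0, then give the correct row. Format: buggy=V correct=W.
`(lane % 4) + 8*((i/2) % 2)`[6,0]->2
lane 6: gid=1 (6/4), tid=2 (6%4)
i=0: r=1+0=1, c=2*2+0=4
row: 2 vs 1

buggy=2 correct=1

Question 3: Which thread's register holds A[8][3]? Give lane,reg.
1,3

r:8=>grp=0,rB=1  c:3=>tig=1,lo=1
L=0*4+1=1  i=1*2+1=3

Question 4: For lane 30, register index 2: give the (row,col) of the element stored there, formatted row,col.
15,4

lane 30: grp=7 (30/4), tig=2 (30%4)
i=2: r=7+8=15, c=2*2+0=4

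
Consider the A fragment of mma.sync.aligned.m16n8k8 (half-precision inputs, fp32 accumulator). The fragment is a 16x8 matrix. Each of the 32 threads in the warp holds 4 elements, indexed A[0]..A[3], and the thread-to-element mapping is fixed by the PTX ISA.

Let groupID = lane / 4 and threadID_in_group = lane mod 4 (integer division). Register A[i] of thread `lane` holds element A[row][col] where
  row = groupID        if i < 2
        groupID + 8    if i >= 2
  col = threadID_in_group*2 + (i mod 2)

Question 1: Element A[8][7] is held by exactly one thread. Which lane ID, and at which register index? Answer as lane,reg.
3,3

r=8->g=0,rb=1  c=7->t=3,b0=1
L=0*4+3=3  i=1*2+1=3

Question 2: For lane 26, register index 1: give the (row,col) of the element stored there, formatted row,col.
lane 26->26/4=6, 26 mod 4=2
i=1  r:6+0->6  c:2·2+1->5

6,5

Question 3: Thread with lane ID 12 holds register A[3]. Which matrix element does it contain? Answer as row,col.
11,1

12: gr=3,th=0
[3] (3+8,0*2+1) = (11,1)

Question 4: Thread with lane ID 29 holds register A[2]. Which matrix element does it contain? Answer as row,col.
L=29⇒gr=29>>2=7, th=29&3=1
[2]⇒row 7+8=15  col 1·2+0=2

15,2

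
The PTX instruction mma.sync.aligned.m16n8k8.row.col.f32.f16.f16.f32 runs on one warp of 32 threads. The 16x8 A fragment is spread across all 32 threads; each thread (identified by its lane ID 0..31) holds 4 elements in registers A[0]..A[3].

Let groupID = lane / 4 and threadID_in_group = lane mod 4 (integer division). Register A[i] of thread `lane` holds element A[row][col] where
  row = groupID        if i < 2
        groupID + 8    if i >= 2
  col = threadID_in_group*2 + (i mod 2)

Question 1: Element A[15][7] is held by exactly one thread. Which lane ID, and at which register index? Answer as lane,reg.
r=15->g=7,rb=1  c=7->t=3,b0=1
L=7*4+3=31  i=1*2+1=3

31,3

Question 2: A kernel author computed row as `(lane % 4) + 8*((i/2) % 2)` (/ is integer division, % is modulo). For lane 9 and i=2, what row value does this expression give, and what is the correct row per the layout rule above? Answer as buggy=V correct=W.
buggy=9 correct=10

`(lane % 4) + 8*((i/2) % 2)`[9,2]->9
lane 9->9/4=2, 9 mod 4=1
i=2  r:2+8->10  c:2·1+0->2
row: 9 vs 10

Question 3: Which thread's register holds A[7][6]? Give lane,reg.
31,0

r=7->g=7,rb=0  c=6->t=3,b0=0
L=7*4+3=31  i=0*2+0=0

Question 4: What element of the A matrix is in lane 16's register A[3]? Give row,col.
lane 16=>16/4=4, 16 mod 4=0
i=3  r:4+8=>12  c:2·0+1=>1

12,1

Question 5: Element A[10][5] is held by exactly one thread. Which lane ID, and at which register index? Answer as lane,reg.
10,3

r:10=>grp=2,rB=1  c:5=>tig=2,lo=1
L=2*4+2=10  i=1*2+1=3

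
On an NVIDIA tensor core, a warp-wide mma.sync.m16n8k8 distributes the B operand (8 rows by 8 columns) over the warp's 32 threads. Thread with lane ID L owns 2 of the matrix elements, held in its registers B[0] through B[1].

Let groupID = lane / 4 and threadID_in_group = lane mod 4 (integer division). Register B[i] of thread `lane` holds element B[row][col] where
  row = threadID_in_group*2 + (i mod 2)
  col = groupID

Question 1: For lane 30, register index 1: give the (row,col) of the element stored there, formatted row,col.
5,7

30: g=7,t=2
[1] (2*2+1,7) = (5,7)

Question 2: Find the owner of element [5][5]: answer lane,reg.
22,1

c=5→G=5  r=5→T=2,p=1
L=5*4+2=22  i=1=1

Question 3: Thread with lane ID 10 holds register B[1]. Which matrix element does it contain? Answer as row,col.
5,2

L=10->g=10>>2=2, t=10&3=2
[1]->row 2·2+1=5  col g=2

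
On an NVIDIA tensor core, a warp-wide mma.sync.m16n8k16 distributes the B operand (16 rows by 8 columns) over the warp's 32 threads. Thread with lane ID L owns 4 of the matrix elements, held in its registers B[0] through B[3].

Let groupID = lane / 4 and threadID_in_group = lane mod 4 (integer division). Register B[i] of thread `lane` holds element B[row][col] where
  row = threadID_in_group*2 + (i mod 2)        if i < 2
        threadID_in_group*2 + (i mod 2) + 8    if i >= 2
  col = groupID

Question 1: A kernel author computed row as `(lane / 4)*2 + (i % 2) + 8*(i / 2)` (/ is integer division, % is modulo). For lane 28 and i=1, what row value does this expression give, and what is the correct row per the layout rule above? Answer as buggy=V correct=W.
`(lane / 4)*2 + (i % 2) + 8*(i / 2)`[28,1]→15
lane 28→28/4=7, 28 mod 4=0
i=1  r:2·0+1+0→1  c:7
row: 15 vs 1

buggy=15 correct=1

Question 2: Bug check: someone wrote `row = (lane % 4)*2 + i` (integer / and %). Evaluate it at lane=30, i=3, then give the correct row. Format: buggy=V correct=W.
`(lane % 4)*2 + i`[30,3]->7
30: g=7,t=2
[3] (2*2+1+8,7) = (13,7)
row: 7 vs 13

buggy=7 correct=13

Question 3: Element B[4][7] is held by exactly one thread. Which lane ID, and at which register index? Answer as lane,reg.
c: 7->gid=7  r: 4->r8=0,tid=2,i&1=0
L=7*4+2=30  i=0*2+0=0

30,0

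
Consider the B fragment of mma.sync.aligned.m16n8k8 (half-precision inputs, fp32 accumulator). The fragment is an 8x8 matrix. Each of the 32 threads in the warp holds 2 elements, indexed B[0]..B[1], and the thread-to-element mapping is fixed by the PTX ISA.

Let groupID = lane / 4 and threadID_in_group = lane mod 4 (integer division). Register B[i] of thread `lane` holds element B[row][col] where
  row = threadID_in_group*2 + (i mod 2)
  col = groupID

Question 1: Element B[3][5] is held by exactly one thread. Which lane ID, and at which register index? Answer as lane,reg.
21,1

c: 5->gid=5  r: 3->tid=1,i&1=1
L=5*4+1=21  i=1=1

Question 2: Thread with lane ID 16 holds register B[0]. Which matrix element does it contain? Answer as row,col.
lane 16: gid=4 (16/4), tid=0 (16%4)
i=0: r=0*2+0=0, c=gid=4

0,4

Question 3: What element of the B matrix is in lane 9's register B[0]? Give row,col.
lane 9→9/4=2, 9 mod 4=1
i=0  r:2·1+0→2  c:2

2,2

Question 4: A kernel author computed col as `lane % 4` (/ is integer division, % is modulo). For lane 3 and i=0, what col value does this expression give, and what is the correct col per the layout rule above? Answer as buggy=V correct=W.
`lane % 4`[3,0]=>3
lane 3=>3/4=0, 3 mod 4=3
i=0  r:2·3+0=>6  c:0
col: 3 vs 0

buggy=3 correct=0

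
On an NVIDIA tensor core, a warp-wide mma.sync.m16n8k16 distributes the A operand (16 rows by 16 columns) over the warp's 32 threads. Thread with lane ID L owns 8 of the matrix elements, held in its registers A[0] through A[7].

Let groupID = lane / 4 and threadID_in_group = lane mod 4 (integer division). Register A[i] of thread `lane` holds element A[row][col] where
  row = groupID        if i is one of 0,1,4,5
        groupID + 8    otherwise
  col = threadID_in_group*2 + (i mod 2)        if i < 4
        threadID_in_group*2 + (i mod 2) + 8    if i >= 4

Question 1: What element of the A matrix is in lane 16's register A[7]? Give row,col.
lane 16: gid=4 (16/4), tid=0 (16%4)
i=7: r=4+8=12, c=0*2+1+8=9

12,9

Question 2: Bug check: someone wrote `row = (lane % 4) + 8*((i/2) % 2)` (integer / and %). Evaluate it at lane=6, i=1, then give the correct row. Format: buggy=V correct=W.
buggy=2 correct=1

`(lane % 4) + 8*((i/2) % 2)`[6,1]->2
L=6->gid=6>>2=1, tid=6&3=2
[1]->row 1+0=1  col 2·2+1+0=5
row: 2 vs 1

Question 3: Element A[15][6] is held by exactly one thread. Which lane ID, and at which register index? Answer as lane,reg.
31,2

r: 15->gid=7,r8=1  c: 6->c8=0,tid=3,i&1=0
L=7*4+3=31  i=0*4+1*2+0=2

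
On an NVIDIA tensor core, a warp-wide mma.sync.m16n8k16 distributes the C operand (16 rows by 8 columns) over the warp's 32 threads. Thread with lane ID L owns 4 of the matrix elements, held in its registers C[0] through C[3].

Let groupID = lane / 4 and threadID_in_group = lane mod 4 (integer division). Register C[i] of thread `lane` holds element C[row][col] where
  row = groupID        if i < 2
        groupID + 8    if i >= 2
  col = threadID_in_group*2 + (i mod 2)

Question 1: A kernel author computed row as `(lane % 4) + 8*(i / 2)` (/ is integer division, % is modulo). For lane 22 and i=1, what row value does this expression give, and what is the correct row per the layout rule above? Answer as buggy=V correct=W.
`(lane % 4) + 8*(i / 2)`[22,1]->2
lane 22: g=5 (22/4), t=2 (22%4)
i=1: r=5+0=5, c=2*2+1=5
row: 2 vs 5

buggy=2 correct=5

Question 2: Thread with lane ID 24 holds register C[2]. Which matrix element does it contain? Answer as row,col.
14,0

lane 24: gr=6 (24/4), th=0 (24%4)
i=2: r=6+8=14, c=0*2+0=0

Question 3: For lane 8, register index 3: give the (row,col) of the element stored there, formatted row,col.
10,1

8: grp=2,tig=0
[3] (2+8,0*2+1) = (10,1)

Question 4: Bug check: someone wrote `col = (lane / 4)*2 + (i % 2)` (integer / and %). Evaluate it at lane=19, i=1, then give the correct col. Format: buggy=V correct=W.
buggy=9 correct=7

`(lane / 4)*2 + (i % 2)`[19,1]->9
lane 19: gid=4 (19/4), tid=3 (19%4)
i=1: r=4+0=4, c=3*2+1=7
col: 9 vs 7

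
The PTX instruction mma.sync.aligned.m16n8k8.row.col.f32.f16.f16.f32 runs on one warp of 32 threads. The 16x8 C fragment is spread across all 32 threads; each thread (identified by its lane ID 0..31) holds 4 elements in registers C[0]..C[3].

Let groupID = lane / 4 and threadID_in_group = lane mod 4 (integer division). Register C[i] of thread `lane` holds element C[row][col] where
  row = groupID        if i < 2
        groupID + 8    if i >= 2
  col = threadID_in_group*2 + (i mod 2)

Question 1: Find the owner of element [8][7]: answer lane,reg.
3,3

r: 8->gid=0,r8=1  c: 7->tid=3,i&1=1
L=0*4+3=3  i=1*2+1=3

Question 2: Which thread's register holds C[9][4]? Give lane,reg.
6,2

r=9->g=1,rb=1  c=4->t=2,b0=0
L=1*4+2=6  i=1*2+0=2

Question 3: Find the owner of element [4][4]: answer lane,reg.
r=4->g=4,rb=0  c=4->t=2,b0=0
L=4*4+2=18  i=0*2+0=0

18,0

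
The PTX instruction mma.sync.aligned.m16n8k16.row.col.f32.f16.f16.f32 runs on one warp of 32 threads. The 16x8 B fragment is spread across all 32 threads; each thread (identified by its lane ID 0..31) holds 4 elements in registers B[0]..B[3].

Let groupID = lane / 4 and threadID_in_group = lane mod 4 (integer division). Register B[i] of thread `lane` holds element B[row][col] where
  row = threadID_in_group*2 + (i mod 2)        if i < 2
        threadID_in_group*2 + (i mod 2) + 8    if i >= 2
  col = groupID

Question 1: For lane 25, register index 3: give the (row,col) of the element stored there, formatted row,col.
lane 25->25/4=6, 25 mod 4=1
i=3  r:2·1+1+8->11  c:6

11,6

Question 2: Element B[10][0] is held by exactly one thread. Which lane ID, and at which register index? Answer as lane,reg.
1,2

c:0=>grp=0  r:10=>rB=1,tig=1,lo=0
L=0*4+1=1  i=1*2+0=2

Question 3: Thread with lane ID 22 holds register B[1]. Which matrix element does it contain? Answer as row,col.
5,5

lane 22: grp=5 (22/4), tig=2 (22%4)
i=1: r=2*2+1+0=5, c=grp=5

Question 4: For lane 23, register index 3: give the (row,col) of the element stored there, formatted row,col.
L=23→G=23>>2=5, T=23&3=3
[3]→row 3·2+1+8=15  col G=5

15,5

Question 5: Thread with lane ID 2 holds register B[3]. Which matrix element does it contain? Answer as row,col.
13,0

lane 2: G=0 (2/4), T=2 (2%4)
i=3: r=2*2+1+8=13, c=G=0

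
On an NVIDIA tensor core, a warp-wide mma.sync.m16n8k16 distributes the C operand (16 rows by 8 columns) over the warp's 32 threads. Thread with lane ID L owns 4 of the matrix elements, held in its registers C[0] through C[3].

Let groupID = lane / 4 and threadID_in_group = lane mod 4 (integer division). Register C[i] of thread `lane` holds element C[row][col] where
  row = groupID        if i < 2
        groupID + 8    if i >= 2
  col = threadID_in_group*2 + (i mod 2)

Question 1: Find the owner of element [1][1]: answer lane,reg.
4,1

r: 1->gid=1,r8=0  c: 1->tid=0,i&1=1
L=1*4+0=4  i=0*2+1=1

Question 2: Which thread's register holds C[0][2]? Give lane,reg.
1,0

r=0⇒gr=0,Rb=0  c=2⇒th=1,odd=0
L=0*4+1=1  i=0*2+0=0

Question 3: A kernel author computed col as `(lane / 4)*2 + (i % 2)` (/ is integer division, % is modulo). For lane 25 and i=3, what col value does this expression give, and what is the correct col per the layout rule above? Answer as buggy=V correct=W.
`(lane / 4)*2 + (i % 2)`[25,3]⇒13
L=25⇒gr=25>>2=6, th=25&3=1
[3]⇒row 6+8=14  col 1·2+1=3
col: 13 vs 3

buggy=13 correct=3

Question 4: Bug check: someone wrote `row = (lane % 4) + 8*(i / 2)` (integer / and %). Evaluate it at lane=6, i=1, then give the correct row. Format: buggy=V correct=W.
`(lane % 4) + 8*(i / 2)`[6,1]⇒2
lane 6⇒6/4=1, 6 mod 4=2
i=1  r:1+0⇒1  c:2·2+1⇒5
row: 2 vs 1

buggy=2 correct=1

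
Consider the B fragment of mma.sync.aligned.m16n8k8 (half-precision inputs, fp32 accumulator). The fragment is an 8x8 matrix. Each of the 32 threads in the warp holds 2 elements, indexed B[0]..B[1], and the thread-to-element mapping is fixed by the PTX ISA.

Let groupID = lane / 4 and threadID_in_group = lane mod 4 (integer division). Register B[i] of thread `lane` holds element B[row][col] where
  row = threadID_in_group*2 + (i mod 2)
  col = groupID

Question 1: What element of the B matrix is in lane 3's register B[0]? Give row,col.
3: G=0,T=3
[0] (3*2+0,0) = (6,0)

6,0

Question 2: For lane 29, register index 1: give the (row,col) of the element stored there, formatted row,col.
lane 29: g=7 (29/4), t=1 (29%4)
i=1: r=1*2+1=3, c=g=7

3,7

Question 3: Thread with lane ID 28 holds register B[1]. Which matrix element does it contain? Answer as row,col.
1,7

lane 28: g=7 (28/4), t=0 (28%4)
i=1: r=0*2+1=1, c=g=7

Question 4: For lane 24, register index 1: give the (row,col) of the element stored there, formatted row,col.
L=24->g=24>>2=6, t=24&3=0
[1]->row 0·2+1=1  col g=6

1,6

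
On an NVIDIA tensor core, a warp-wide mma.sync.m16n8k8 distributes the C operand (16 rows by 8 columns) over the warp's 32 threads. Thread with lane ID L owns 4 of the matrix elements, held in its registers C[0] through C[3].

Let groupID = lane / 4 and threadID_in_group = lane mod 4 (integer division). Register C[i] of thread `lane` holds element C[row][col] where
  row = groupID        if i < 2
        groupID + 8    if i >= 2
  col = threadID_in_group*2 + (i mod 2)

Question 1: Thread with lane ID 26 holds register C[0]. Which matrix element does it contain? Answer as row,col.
L=26->gid=26>>2=6, tid=26&3=2
[0]->row 6+0=6  col 2·2+0=4

6,4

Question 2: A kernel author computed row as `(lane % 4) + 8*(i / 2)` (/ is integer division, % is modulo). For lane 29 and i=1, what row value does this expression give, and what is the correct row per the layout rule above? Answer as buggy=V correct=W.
buggy=1 correct=7

`(lane % 4) + 8*(i / 2)`[29,1]→1
29: G=7,T=1
[1] (7+0,1*2+1) = (7,3)
row: 1 vs 7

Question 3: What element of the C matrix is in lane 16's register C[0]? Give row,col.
4,0

lane 16: grp=4 (16/4), tig=0 (16%4)
i=0: r=4+0=4, c=0*2+0=0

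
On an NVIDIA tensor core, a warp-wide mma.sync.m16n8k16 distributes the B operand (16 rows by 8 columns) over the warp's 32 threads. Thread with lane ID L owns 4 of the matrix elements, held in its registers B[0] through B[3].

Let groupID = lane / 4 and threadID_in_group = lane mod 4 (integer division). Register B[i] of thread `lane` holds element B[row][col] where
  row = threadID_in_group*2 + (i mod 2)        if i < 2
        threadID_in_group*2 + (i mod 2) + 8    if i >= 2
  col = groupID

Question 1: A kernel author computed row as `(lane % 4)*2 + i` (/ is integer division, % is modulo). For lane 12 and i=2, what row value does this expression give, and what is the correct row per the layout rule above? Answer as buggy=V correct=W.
buggy=2 correct=8

`(lane % 4)*2 + i`[12,2]=>2
12: grp=3,tig=0
[2] (0*2+0+8,3) = (8,3)
row: 2 vs 8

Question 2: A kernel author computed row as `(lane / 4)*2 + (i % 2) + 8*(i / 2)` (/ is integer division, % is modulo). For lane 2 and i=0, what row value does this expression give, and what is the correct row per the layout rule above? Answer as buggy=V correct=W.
`(lane / 4)*2 + (i % 2) + 8*(i / 2)`[2,0]->0
L=2->g=2>>2=0, t=2&3=2
[0]->row 2·2+0+0=4  col g=0
row: 0 vs 4

buggy=0 correct=4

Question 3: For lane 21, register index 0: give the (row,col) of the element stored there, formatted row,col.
lane 21: g=5 (21/4), t=1 (21%4)
i=0: r=1*2+0+0=2, c=g=5

2,5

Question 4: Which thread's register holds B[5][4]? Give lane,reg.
c=4->g=4  r=5->rb=0,t=2,b0=1
L=4*4+2=18  i=0*2+1=1

18,1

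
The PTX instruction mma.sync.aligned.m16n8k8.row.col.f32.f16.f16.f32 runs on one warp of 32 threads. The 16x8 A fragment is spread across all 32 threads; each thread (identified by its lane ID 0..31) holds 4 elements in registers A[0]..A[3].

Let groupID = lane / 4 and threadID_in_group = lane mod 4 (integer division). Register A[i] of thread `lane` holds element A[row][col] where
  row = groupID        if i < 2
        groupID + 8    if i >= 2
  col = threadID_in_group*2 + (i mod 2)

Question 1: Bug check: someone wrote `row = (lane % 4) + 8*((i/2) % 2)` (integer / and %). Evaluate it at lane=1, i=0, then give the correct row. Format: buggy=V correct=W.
`(lane % 4) + 8*((i/2) % 2)`[1,0]=>1
lane 1: grp=0 (1/4), tig=1 (1%4)
i=0: r=0+0=0, c=1*2+0=2
row: 1 vs 0

buggy=1 correct=0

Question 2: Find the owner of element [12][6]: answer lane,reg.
19,2

r=12->g=4,rb=1  c=6->t=3,b0=0
L=4*4+3=19  i=1*2+0=2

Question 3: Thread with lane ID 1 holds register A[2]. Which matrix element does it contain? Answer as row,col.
8,2

lane 1: G=0 (1/4), T=1 (1%4)
i=2: r=0+8=8, c=1*2+0=2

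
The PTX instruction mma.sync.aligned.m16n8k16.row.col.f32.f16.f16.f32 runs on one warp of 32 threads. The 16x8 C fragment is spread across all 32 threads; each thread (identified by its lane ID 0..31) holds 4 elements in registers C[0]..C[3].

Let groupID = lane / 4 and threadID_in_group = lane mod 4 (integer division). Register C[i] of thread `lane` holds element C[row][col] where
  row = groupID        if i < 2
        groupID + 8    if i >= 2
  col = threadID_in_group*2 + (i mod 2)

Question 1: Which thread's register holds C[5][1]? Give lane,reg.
r=5->g=5,rb=0  c=1->t=0,b0=1
L=5*4+0=20  i=0*2+1=1

20,1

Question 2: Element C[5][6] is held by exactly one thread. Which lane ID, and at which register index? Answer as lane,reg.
23,0

r:5=>grp=5,rB=0  c:6=>tig=3,lo=0
L=5*4+3=23  i=0*2+0=0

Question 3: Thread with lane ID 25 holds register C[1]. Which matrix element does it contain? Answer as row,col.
L=25→G=25>>2=6, T=25&3=1
[1]→row 6+0=6  col 1·2+1=3

6,3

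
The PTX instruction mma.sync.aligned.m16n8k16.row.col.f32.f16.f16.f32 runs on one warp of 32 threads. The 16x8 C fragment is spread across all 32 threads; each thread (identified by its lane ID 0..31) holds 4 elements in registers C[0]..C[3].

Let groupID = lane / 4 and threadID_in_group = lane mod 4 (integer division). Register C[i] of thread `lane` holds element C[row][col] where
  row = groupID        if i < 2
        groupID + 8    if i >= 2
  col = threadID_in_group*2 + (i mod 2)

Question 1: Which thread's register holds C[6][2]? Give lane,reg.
25,0

r=6→G=6,rhi=0  c=2→T=1,p=0
L=6*4+1=25  i=0*2+0=0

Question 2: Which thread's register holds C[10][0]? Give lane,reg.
r: 10->gid=2,r8=1  c: 0->tid=0,i&1=0
L=2*4+0=8  i=1*2+0=2

8,2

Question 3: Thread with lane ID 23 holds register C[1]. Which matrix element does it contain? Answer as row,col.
5,7

lane 23: grp=5 (23/4), tig=3 (23%4)
i=1: r=5+0=5, c=3*2+1=7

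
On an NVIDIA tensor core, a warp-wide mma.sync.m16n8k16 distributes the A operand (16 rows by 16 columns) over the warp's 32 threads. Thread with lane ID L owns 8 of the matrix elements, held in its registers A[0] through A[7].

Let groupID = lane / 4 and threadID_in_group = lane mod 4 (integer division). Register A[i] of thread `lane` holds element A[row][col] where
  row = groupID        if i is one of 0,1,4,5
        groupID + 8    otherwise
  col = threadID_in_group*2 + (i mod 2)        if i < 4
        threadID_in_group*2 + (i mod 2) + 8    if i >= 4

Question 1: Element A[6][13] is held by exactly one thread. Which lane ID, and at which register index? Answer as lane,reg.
26,5

r=6→G=6,rhi=0  c=13→chi=1,T=2,p=1
L=6*4+2=26  i=1*4+0*2+1=5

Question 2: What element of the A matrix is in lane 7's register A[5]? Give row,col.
lane 7→7/4=1, 7 mod 4=3
i=5  r:1+0→1  c:2·3+1+8→15

1,15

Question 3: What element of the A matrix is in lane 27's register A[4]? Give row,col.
6,14

L=27⇒gr=27>>2=6, th=27&3=3
[4]⇒row 6+0=6  col 3·2+0+8=14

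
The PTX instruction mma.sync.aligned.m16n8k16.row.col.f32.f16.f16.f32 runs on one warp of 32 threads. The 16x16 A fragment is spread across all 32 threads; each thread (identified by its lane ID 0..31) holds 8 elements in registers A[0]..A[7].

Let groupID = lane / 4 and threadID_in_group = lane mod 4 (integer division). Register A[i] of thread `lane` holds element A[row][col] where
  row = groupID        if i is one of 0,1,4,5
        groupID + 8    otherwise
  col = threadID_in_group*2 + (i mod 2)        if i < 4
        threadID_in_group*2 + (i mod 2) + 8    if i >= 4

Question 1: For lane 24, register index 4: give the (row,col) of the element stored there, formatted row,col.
6,8

lane 24: g=6 (24/4), t=0 (24%4)
i=4: r=6+0=6, c=0*2+0+8=8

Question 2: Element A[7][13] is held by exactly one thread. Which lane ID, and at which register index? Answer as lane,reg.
30,5

r: 7->gid=7,r8=0  c: 13->c8=1,tid=2,i&1=1
L=7*4+2=30  i=1*4+0*2+1=5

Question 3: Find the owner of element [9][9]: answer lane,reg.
4,7

r=9->g=1,rb=1  c=9->cb=1,t=0,b0=1
L=1*4+0=4  i=1*4+1*2+1=7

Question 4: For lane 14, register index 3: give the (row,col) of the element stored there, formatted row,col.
11,5

lane 14->14/4=3, 14 mod 4=2
i=3  r:3+8->11  c:2·2+1+0->5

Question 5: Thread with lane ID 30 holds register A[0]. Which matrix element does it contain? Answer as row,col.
lane 30->30/4=7, 30 mod 4=2
i=0  r:7+0->7  c:2·2+0+0->4

7,4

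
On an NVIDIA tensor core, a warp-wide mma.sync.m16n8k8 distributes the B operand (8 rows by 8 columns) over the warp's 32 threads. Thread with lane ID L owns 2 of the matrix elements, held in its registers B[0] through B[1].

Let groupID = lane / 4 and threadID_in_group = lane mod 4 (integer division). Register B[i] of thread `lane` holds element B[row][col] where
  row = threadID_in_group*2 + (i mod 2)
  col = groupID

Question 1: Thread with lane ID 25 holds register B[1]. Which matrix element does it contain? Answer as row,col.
lane 25: grp=6 (25/4), tig=1 (25%4)
i=1: r=1*2+1=3, c=grp=6

3,6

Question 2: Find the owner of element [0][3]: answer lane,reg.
c: 3->gid=3  r: 0->tid=0,i&1=0
L=3*4+0=12  i=0=0

12,0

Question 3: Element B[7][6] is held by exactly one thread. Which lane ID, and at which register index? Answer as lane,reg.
c:6=>grp=6  r:7=>tig=3,lo=1
L=6*4+3=27  i=1=1

27,1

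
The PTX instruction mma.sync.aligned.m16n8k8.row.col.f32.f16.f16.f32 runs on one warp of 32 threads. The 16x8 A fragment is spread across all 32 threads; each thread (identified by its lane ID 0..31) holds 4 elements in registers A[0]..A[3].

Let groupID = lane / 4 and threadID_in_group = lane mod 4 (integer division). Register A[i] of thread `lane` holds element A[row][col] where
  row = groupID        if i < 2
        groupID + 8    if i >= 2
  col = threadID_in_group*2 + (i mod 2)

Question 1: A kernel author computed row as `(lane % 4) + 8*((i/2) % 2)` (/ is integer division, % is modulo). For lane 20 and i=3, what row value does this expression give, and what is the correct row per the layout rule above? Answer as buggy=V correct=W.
buggy=8 correct=13

`(lane % 4) + 8*((i/2) % 2)`[20,3]->8
lane 20->20/4=5, 20 mod 4=0
i=3  r:5+8->13  c:2·0+1->1
row: 8 vs 13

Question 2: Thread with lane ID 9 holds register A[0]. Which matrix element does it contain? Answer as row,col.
L=9→G=9>>2=2, T=9&3=1
[0]→row 2+0=2  col 1·2+0=2

2,2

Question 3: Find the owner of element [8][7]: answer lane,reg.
r=8→G=0,rhi=1  c=7→T=3,p=1
L=0*4+3=3  i=1*2+1=3

3,3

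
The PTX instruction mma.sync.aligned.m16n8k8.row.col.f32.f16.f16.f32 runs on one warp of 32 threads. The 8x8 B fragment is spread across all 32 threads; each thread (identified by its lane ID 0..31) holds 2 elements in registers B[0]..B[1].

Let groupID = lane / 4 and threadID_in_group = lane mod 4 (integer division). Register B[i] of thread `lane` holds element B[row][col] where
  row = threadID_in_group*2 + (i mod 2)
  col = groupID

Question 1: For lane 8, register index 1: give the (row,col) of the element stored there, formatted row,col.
1,2

lane 8: gr=2 (8/4), th=0 (8%4)
i=1: r=0*2+1=1, c=gr=2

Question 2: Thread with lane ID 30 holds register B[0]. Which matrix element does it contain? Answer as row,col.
4,7

lane 30: G=7 (30/4), T=2 (30%4)
i=0: r=2*2+0=4, c=G=7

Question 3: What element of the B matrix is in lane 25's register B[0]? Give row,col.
lane 25: G=6 (25/4), T=1 (25%4)
i=0: r=1*2+0=2, c=G=6

2,6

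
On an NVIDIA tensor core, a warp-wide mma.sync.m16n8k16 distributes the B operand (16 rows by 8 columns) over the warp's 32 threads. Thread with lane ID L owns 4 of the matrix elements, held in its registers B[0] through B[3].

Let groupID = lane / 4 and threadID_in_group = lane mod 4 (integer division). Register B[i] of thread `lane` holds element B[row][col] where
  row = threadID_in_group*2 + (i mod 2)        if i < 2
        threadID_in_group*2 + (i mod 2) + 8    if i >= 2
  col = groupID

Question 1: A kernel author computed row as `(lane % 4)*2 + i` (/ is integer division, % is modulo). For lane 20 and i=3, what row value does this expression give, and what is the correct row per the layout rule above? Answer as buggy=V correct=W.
`(lane % 4)*2 + i`[20,3]⇒3
lane 20: gr=5 (20/4), th=0 (20%4)
i=3: r=0*2+1+8=9, c=gr=5
row: 3 vs 9

buggy=3 correct=9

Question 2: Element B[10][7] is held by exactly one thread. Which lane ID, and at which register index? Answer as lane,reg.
29,2

c=7->g=7  r=10->rb=1,t=1,b0=0
L=7*4+1=29  i=1*2+0=2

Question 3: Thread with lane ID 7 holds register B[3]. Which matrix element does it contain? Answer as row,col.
L=7=>grp=7>>2=1, tig=7&3=3
[3]=>row 3·2+1+8=15  col grp=1

15,1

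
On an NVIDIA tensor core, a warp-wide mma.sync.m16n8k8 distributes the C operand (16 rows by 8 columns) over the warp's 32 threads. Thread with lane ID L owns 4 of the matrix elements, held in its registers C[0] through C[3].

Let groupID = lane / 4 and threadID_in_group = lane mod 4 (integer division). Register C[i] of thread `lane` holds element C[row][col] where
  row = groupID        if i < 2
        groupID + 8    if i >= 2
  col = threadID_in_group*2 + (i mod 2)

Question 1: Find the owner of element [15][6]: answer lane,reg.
31,2

r=15⇒gr=7,Rb=1  c=6⇒th=3,odd=0
L=7*4+3=31  i=1*2+0=2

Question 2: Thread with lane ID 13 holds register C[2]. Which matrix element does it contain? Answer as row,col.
11,2

lane 13: gid=3 (13/4), tid=1 (13%4)
i=2: r=3+8=11, c=1*2+0=2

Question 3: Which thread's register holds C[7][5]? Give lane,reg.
30,1

r:7=>grp=7,rB=0  c:5=>tig=2,lo=1
L=7*4+2=30  i=0*2+1=1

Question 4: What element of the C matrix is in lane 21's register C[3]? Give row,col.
13,3

lane 21: g=5 (21/4), t=1 (21%4)
i=3: r=5+8=13, c=1*2+1=3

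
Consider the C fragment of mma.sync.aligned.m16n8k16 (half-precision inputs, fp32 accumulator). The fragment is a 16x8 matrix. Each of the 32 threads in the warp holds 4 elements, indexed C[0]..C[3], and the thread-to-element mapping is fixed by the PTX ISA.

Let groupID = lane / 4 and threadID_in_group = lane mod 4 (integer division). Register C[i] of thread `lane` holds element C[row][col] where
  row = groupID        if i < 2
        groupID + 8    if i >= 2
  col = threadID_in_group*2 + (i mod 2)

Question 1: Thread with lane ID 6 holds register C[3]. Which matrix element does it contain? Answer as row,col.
lane 6: grp=1 (6/4), tig=2 (6%4)
i=3: r=1+8=9, c=2*2+1=5

9,5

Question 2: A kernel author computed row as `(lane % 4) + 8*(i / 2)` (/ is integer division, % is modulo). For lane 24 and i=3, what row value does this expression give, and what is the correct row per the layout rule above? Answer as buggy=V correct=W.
buggy=8 correct=14

`(lane % 4) + 8*(i / 2)`[24,3]->8
lane 24: gid=6 (24/4), tid=0 (24%4)
i=3: r=6+8=14, c=0*2+1=1
row: 8 vs 14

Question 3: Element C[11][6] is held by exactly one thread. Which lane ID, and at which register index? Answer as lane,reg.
r=11⇒gr=3,Rb=1  c=6⇒th=3,odd=0
L=3*4+3=15  i=1*2+0=2

15,2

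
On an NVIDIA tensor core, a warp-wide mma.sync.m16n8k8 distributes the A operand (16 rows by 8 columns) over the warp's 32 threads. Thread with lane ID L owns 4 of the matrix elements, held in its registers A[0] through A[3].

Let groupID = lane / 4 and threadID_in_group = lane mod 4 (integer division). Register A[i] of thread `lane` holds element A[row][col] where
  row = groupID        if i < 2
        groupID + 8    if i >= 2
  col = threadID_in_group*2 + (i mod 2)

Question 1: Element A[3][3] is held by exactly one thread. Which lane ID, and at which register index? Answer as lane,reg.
13,1

r:3=>grp=3,rB=0  c:3=>tig=1,lo=1
L=3*4+1=13  i=0*2+1=1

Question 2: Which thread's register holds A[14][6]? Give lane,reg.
27,2

r=14⇒gr=6,Rb=1  c=6⇒th=3,odd=0
L=6*4+3=27  i=1*2+0=2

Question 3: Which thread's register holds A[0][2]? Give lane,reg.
r:0=>grp=0,rB=0  c:2=>tig=1,lo=0
L=0*4+1=1  i=0*2+0=0

1,0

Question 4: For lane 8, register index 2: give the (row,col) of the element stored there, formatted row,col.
10,0

lane 8: G=2 (8/4), T=0 (8%4)
i=2: r=2+8=10, c=0*2+0=0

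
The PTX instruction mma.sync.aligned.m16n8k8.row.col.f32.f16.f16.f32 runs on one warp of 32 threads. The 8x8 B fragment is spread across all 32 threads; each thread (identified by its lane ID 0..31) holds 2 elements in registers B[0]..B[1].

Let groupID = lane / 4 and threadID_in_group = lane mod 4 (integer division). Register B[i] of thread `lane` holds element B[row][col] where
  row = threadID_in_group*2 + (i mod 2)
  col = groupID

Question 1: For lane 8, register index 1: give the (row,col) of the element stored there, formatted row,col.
8: g=2,t=0
[1] (0*2+1,2) = (1,2)

1,2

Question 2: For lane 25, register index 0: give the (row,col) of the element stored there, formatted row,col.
2,6

L=25→G=25>>2=6, T=25&3=1
[0]→row 1·2+0=2  col G=6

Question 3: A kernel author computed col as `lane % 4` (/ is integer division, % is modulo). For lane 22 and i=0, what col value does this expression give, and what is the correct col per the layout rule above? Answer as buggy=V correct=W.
buggy=2 correct=5

`lane % 4`[22,0]⇒2
lane 22⇒22/4=5, 22 mod 4=2
i=0  r:2·2+0⇒4  c:5
col: 2 vs 5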